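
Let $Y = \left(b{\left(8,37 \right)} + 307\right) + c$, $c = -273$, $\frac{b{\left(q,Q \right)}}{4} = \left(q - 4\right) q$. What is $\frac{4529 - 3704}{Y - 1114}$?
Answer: $- \frac{825}{952} \approx -0.8666$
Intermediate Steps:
$b{\left(q,Q \right)} = 4 q \left(-4 + q\right)$ ($b{\left(q,Q \right)} = 4 \left(q - 4\right) q = 4 \left(-4 + q\right) q = 4 q \left(-4 + q\right)$)
$Y = 162$ ($Y = \left(4 \cdot 8 \left(-4 + 8\right) + 307\right) - 273 = \left(4 \cdot 8 \cdot 4 + 307\right) - 273 = \left(128 + 307\right) - 273 = 435 - 273 = 162$)
$\frac{4529 - 3704}{Y - 1114} = \frac{4529 - 3704}{162 - 1114} = \frac{825}{-952} = 825 \left(- \frac{1}{952}\right) = - \frac{825}{952}$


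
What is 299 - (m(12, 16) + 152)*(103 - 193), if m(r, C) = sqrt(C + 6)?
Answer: 13979 + 90*sqrt(22) ≈ 14401.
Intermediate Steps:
m(r, C) = sqrt(6 + C)
299 - (m(12, 16) + 152)*(103 - 193) = 299 - (sqrt(6 + 16) + 152)*(103 - 193) = 299 - (sqrt(22) + 152)*(-90) = 299 - (152 + sqrt(22))*(-90) = 299 - (-13680 - 90*sqrt(22)) = 299 + (13680 + 90*sqrt(22)) = 13979 + 90*sqrt(22)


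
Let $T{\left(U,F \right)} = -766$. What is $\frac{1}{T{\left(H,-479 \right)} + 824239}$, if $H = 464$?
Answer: $\frac{1}{823473} \approx 1.2144 \cdot 10^{-6}$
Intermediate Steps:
$\frac{1}{T{\left(H,-479 \right)} + 824239} = \frac{1}{-766 + 824239} = \frac{1}{823473}$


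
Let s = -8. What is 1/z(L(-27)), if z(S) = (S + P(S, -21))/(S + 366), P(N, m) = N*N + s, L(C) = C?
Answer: 339/694 ≈ 0.48847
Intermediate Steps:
P(N, m) = -8 + N**2 (P(N, m) = N*N - 8 = N**2 - 8 = -8 + N**2)
z(S) = (-8 + S + S**2)/(366 + S) (z(S) = (S + (-8 + S**2))/(S + 366) = (-8 + S + S**2)/(366 + S))
1/z(L(-27)) = 1/((-8 - 27 + (-27)**2)/(366 - 27)) = 1/((-8 - 27 + 729)/339) = 1/((1/339)*694) = 1/(694/339) = 339/694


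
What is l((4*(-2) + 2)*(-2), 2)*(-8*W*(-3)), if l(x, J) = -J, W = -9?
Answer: 432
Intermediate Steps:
l((4*(-2) + 2)*(-2), 2)*(-8*W*(-3)) = (-1*2)*(-8*(-9)*(-3)) = -144*(-3) = -2*(-216) = 432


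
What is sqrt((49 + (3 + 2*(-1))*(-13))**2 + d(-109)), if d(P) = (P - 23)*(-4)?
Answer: 4*sqrt(114) ≈ 42.708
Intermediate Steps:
d(P) = 92 - 4*P (d(P) = (-23 + P)*(-4) = 92 - 4*P)
sqrt((49 + (3 + 2*(-1))*(-13))**2 + d(-109)) = sqrt((49 + (3 + 2*(-1))*(-13))**2 + (92 - 4*(-109))) = sqrt((49 + (3 - 2)*(-13))**2 + (92 + 436)) = sqrt((49 + 1*(-13))**2 + 528) = sqrt((49 - 13)**2 + 528) = sqrt(36**2 + 528) = sqrt(1296 + 528) = sqrt(1824) = 4*sqrt(114)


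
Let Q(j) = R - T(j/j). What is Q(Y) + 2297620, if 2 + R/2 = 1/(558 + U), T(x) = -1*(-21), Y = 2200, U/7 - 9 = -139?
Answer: 404376719/176 ≈ 2.2976e+6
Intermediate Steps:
U = -910 (U = 63 + 7*(-139) = 63 - 973 = -910)
T(x) = 21
R = -705/176 (R = -4 + 2/(558 - 910) = -4 + 2/(-352) = -4 + 2*(-1/352) = -4 - 1/176 = -705/176 ≈ -4.0057)
Q(j) = -4401/176 (Q(j) = -705/176 - 1*21 = -705/176 - 21 = -4401/176)
Q(Y) + 2297620 = -4401/176 + 2297620 = 404376719/176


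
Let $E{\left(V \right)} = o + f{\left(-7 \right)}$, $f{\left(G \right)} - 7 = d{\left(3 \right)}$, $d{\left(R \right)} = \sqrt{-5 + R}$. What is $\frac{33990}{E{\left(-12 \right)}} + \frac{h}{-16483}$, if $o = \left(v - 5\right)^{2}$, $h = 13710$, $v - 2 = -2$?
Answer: $\frac{2985693830}{2818593} - \frac{5665 i \sqrt{2}}{171} \approx 1059.3 - 46.851 i$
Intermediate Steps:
$v = 0$ ($v = 2 - 2 = 0$)
$o = 25$ ($o = \left(0 - 5\right)^{2} = \left(-5\right)^{2} = 25$)
$f{\left(G \right)} = 7 + i \sqrt{2}$ ($f{\left(G \right)} = 7 + \sqrt{-5 + 3} = 7 + \sqrt{-2} = 7 + i \sqrt{2}$)
$E{\left(V \right)} = 32 + i \sqrt{2}$ ($E{\left(V \right)} = 25 + \left(7 + i \sqrt{2}\right) = 32 + i \sqrt{2}$)
$\frac{33990}{E{\left(-12 \right)}} + \frac{h}{-16483} = \frac{33990}{32 + i \sqrt{2}} + \frac{13710}{-16483} = \frac{33990}{32 + i \sqrt{2}} + 13710 \left(- \frac{1}{16483}\right) = \frac{33990}{32 + i \sqrt{2}} - \frac{13710}{16483} = - \frac{13710}{16483} + \frac{33990}{32 + i \sqrt{2}}$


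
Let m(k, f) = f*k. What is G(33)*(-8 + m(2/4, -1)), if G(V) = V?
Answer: -561/2 ≈ -280.50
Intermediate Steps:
G(33)*(-8 + m(2/4, -1)) = 33*(-8 - 2/4) = 33*(-8 - 1*½) = 33*(-8 - ½) = 33*(-17/2) = -561/2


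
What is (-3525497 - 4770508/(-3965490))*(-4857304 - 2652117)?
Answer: 52492048019566647631/1982745 ≈ 2.6474e+13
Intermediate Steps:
(-3525497 - 4770508/(-3965490))*(-4857304 - 2652117) = (-3525497 - 4770508*(-1/3965490))*(-7509421) = (-3525497 + 2385254/1982745)*(-7509421) = -6990159164011/1982745*(-7509421) = 52492048019566647631/1982745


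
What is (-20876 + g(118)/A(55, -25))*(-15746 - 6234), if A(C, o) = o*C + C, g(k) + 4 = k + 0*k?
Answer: 5047420161/11 ≈ 4.5886e+8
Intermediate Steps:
g(k) = -4 + k (g(k) = -4 + (k + 0*k) = -4 + (k + 0) = -4 + k)
A(C, o) = C + C*o (A(C, o) = C*o + C = C + C*o)
(-20876 + g(118)/A(55, -25))*(-15746 - 6234) = (-20876 + (-4 + 118)/((55*(1 - 25))))*(-15746 - 6234) = (-20876 + 114/((55*(-24))))*(-21980) = (-20876 + 114/(-1320))*(-21980) = (-20876 + 114*(-1/1320))*(-21980) = (-20876 - 19/220)*(-21980) = -4592739/220*(-21980) = 5047420161/11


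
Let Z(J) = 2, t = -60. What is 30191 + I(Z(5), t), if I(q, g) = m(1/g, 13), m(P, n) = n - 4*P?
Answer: 453061/15 ≈ 30204.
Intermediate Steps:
I(q, g) = 13 - 4/g
30191 + I(Z(5), t) = 30191 + (13 - 4/(-60)) = 30191 + (13 - 4*(-1/60)) = 30191 + (13 + 1/15) = 30191 + 196/15 = 453061/15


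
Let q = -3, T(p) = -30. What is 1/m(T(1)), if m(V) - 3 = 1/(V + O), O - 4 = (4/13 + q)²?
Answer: 3169/9338 ≈ 0.33937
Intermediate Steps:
O = 1901/169 (O = 4 + (4/13 - 3)² = 4 + (-35/13)² = 4 + 1225/169 = 1901/169 ≈ 11.249)
m(V) = 3 + 1/(1901/169 + V) (m(V) = 3 + 1/(V + 1901/169) = 3 + 1/(1901/169 + V))
1/m(T(1)) = 1/((5872 + 507*(-30))/(1901 + 169*(-30))) = 1/((5872 - 15210)/(1901 - 5070)) = 1/(-9338/(-3169)) = 1/(-1/3169*(-9338)) = 1/(9338/3169) = 3169/9338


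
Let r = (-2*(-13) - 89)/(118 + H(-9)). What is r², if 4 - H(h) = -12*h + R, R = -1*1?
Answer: 441/25 ≈ 17.640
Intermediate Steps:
R = -1
H(h) = 5 + 12*h (H(h) = 4 - (-12*h - 1) = 4 - (-1 - 12*h) = 4 + (1 + 12*h) = 5 + 12*h)
r = -21/5 (r = (-2*(-13) - 89)/(118 + (5 + 12*(-9))) = (26 - 89)/(118 + (5 - 108)) = -63/(118 - 103) = -63/15 = -63*1/15 = -21/5 ≈ -4.2000)
r² = (-21/5)² = 441/25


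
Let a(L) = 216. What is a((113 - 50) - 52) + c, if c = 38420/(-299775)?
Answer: 12942596/59955 ≈ 215.87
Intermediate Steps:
c = -7684/59955 (c = 38420*(-1/299775) = -7684/59955 ≈ -0.12816)
a((113 - 50) - 52) + c = 216 - 7684/59955 = 12942596/59955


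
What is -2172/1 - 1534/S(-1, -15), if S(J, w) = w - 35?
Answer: -53533/25 ≈ -2141.3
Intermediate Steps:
S(J, w) = -35 + w
-2172/1 - 1534/S(-1, -15) = -2172/1 - 1534/(-35 - 15) = -2172*1 - 1534/(-50) = -2172 - 1534*(-1/50) = -2172 + 767/25 = -53533/25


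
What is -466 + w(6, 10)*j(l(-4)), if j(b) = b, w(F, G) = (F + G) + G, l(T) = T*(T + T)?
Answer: 366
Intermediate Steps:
l(T) = 2*T² (l(T) = T*(2*T) = 2*T²)
w(F, G) = F + 2*G
-466 + w(6, 10)*j(l(-4)) = -466 + (6 + 2*10)*(2*(-4)²) = -466 + (6 + 20)*(2*16) = -466 + 26*32 = -466 + 832 = 366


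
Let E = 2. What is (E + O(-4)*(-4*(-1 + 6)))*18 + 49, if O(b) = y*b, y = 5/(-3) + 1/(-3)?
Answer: -2795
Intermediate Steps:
y = -2 (y = 5*(-1/3) + 1*(-1/3) = -5/3 - 1/3 = -2)
O(b) = -2*b
(E + O(-4)*(-4*(-1 + 6)))*18 + 49 = (2 + (-2*(-4))*(-4*(-1 + 6)))*18 + 49 = (2 + 8*(-4*5))*18 + 49 = (2 + 8*(-20))*18 + 49 = (2 - 160)*18 + 49 = -158*18 + 49 = -2844 + 49 = -2795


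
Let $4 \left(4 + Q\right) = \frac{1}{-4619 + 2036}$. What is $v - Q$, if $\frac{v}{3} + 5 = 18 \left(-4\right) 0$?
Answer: $- \frac{113651}{10332} \approx -11.0$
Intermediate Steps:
$Q = - \frac{41329}{10332}$ ($Q = -4 + \frac{1}{4 \left(-4619 + 2036\right)} = -4 + \frac{1}{4 \left(-2583\right)} = -4 + \frac{1}{4} \left(- \frac{1}{2583}\right) = -4 - \frac{1}{10332} = - \frac{41329}{10332} \approx -4.0001$)
$v = -15$ ($v = -15 + 3 \cdot 18 \left(-4\right) 0 = -15 + 3 \left(\left(-72\right) 0\right) = -15 + 3 \cdot 0 = -15 + 0 = -15$)
$v - Q = -15 - - \frac{41329}{10332} = -15 + \frac{41329}{10332} = - \frac{113651}{10332}$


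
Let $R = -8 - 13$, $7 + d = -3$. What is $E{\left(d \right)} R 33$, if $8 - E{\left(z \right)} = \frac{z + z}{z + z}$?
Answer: $-4851$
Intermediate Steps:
$d = -10$ ($d = -7 - 3 = -10$)
$E{\left(z \right)} = 7$ ($E{\left(z \right)} = 8 - \frac{z + z}{z + z} = 8 - \frac{2 z}{2 z} = 8 - 2 z \frac{1}{2 z} = 8 - 1 = 7$)
$R = -21$ ($R = -8 - 13 = -21$)
$E{\left(d \right)} R 33 = 7 \left(-21\right) 33 = \left(-147\right) 33 = -4851$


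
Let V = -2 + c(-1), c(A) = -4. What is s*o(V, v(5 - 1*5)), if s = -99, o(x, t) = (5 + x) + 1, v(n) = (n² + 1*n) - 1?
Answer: 0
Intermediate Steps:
v(n) = -1 + n + n² (v(n) = (n² + n) - 1 = (n + n²) - 1 = -1 + n + n²)
V = -6 (V = -2 - 4 = -6)
o(x, t) = 6 + x
s*o(V, v(5 - 1*5)) = -99*(6 - 6) = -99*0 = 0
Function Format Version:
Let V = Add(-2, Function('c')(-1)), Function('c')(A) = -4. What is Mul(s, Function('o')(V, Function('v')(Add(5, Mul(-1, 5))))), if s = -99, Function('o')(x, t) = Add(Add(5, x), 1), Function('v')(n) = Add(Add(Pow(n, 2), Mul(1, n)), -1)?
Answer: 0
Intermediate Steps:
Function('v')(n) = Add(-1, n, Pow(n, 2)) (Function('v')(n) = Add(Add(Pow(n, 2), n), -1) = Add(Add(n, Pow(n, 2)), -1) = Add(-1, n, Pow(n, 2)))
V = -6 (V = Add(-2, -4) = -6)
Function('o')(x, t) = Add(6, x)
Mul(s, Function('o')(V, Function('v')(Add(5, Mul(-1, 5))))) = Mul(-99, Add(6, -6)) = Mul(-99, 0) = 0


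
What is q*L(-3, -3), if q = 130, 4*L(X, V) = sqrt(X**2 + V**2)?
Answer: 195*sqrt(2)/2 ≈ 137.89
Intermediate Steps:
L(X, V) = sqrt(V**2 + X**2)/4 (L(X, V) = sqrt(X**2 + V**2)/4 = sqrt(V**2 + X**2)/4)
q*L(-3, -3) = 130*(sqrt((-3)**2 + (-3)**2)/4) = 130*(sqrt(9 + 9)/4) = 130*(sqrt(18)/4) = 130*((3*sqrt(2))/4) = 130*(3*sqrt(2)/4) = 195*sqrt(2)/2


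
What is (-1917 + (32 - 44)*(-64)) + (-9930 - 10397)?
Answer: -21476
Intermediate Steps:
(-1917 + (32 - 44)*(-64)) + (-9930 - 10397) = (-1917 - 12*(-64)) - 20327 = (-1917 + 768) - 20327 = -1149 - 20327 = -21476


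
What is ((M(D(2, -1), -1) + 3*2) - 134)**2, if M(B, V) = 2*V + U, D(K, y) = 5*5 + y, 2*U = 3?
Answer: 66049/4 ≈ 16512.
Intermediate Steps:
U = 3/2 (U = (1/2)*3 = 3/2 ≈ 1.5000)
D(K, y) = 25 + y
M(B, V) = 3/2 + 2*V (M(B, V) = 2*V + 3/2 = 3/2 + 2*V)
((M(D(2, -1), -1) + 3*2) - 134)**2 = (((3/2 + 2*(-1)) + 3*2) - 134)**2 = (((3/2 - 2) + 6) - 134)**2 = ((-1/2 + 6) - 134)**2 = (11/2 - 134)**2 = (-257/2)**2 = 66049/4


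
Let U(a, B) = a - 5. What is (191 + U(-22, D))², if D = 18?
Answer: 26896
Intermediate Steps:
U(a, B) = -5 + a
(191 + U(-22, D))² = (191 + (-5 - 22))² = (191 - 27)² = 164² = 26896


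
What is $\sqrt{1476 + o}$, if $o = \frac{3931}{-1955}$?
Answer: $\frac{\sqrt{5633623795}}{1955} \approx 38.393$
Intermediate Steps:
$o = - \frac{3931}{1955}$ ($o = 3931 \left(- \frac{1}{1955}\right) = - \frac{3931}{1955} \approx -2.0107$)
$\sqrt{1476 + o} = \sqrt{1476 - \frac{3931}{1955}} = \sqrt{\frac{2881649}{1955}} = \frac{\sqrt{5633623795}}{1955}$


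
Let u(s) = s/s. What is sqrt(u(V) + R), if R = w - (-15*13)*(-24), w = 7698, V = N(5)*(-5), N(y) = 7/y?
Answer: sqrt(3019) ≈ 54.945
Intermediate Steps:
V = -7 (V = (7/5)*(-5) = -7)
u(s) = 1
R = 3018 (R = 7698 - (-15*13)*(-24) = 7698 - (-195)*(-24) = 7698 - 1*4680 = 7698 - 4680 = 3018)
sqrt(u(V) + R) = sqrt(1 + 3018) = sqrt(3019)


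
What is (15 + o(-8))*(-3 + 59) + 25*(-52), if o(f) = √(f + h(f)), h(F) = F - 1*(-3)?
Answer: -460 + 56*I*√13 ≈ -460.0 + 201.91*I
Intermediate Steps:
h(F) = 3 + F (h(F) = F + 3 = 3 + F)
o(f) = √(3 + 2*f) (o(f) = √(f + (3 + f)) = √(3 + 2*f))
(15 + o(-8))*(-3 + 59) + 25*(-52) = (15 + √(3 + 2*(-8)))*(-3 + 59) + 25*(-52) = (15 + √(3 - 16))*56 - 1300 = (15 + √(-13))*56 - 1300 = (15 + I*√13)*56 - 1300 = (840 + 56*I*√13) - 1300 = -460 + 56*I*√13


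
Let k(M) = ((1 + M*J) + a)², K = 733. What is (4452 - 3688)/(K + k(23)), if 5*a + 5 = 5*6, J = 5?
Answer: 382/7687 ≈ 0.049694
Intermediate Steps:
a = 5 (a = -1 + (5*6)/5 = -1 + (⅕)*30 = -1 + 6 = 5)
k(M) = (6 + 5*M)² (k(M) = ((1 + M*5) + 5)² = ((1 + 5*M) + 5)² = (6 + 5*M)²)
(4452 - 3688)/(K + k(23)) = (4452 - 3688)/(733 + (6 + 5*23)²) = 764/(733 + (6 + 115)²) = 764/(733 + 121²) = 764/(733 + 14641) = 764/15374 = 764*(1/15374) = 382/7687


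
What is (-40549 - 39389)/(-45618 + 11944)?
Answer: 39969/16837 ≈ 2.3739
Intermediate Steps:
(-40549 - 39389)/(-45618 + 11944) = -79938/(-33674) = -79938*(-1/33674) = 39969/16837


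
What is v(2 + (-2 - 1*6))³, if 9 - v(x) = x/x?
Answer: 512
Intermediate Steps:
v(x) = 8 (v(x) = 9 - x/x = 9 - 1*1 = 9 - 1 = 8)
v(2 + (-2 - 1*6))³ = 8³ = 512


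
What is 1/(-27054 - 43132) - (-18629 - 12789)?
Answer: 2205103747/70186 ≈ 31418.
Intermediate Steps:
1/(-27054 - 43132) - (-18629 - 12789) = 1/(-70186) - 1*(-31418) = -1/70186 + 31418 = 2205103747/70186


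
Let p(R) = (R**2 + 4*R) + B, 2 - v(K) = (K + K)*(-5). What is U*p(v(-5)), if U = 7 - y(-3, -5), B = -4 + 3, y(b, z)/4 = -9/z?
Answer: -2111/5 ≈ -422.20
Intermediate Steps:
y(b, z) = -36/z (y(b, z) = 4*(-9/z) = -36/z)
v(K) = 2 + 10*K (v(K) = 2 - (K + K)*(-5) = 2 - 2*K*(-5) = 2 - (-10)*K = 2 + 10*K)
B = -1
p(R) = -1 + R**2 + 4*R (p(R) = (R**2 + 4*R) - 1 = -1 + R**2 + 4*R)
U = -1/5 (U = 7 - (-36)/(-5) = 7 - (-36)*(-1)/5 = 7 - 1*36/5 = 7 - 36/5 = -1/5 ≈ -0.20000)
U*p(v(-5)) = -(-1 + (2 + 10*(-5))**2 + 4*(2 + 10*(-5)))/5 = -(-1 + (2 - 50)**2 + 4*(2 - 50))/5 = -(-1 + (-48)**2 + 4*(-48))/5 = -(-1 + 2304 - 192)/5 = -1/5*2111 = -2111/5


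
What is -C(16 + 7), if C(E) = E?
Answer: -23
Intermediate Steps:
-C(16 + 7) = -(16 + 7) = -1*23 = -23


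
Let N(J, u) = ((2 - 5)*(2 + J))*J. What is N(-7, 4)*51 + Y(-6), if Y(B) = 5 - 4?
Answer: -5354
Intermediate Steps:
Y(B) = 1
N(J, u) = J*(-6 - 3*J) (N(J, u) = (-3*(2 + J))*J = (-6 - 3*J)*J = J*(-6 - 3*J))
N(-7, 4)*51 + Y(-6) = -3*(-7)*(2 - 7)*51 + 1 = -3*(-7)*(-5)*51 + 1 = -105*51 + 1 = -5355 + 1 = -5354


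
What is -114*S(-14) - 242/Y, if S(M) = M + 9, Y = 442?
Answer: 125849/221 ≈ 569.45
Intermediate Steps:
S(M) = 9 + M
-114*S(-14) - 242/Y = -114*(9 - 14) - 242/442 = -114*(-5) - 242*1/442 = 570 - 121/221 = 125849/221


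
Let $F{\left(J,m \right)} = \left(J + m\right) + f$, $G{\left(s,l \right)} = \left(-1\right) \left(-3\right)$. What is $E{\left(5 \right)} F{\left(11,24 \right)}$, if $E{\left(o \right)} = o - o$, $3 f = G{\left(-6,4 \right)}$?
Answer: $0$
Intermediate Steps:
$G{\left(s,l \right)} = 3$
$f = 1$ ($f = \frac{1}{3} \cdot 3 = 1$)
$F{\left(J,m \right)} = 1 + J + m$ ($F{\left(J,m \right)} = \left(J + m\right) + 1 = 1 + J + m$)
$E{\left(o \right)} = 0$
$E{\left(5 \right)} F{\left(11,24 \right)} = 0 \left(1 + 11 + 24\right) = 0 \cdot 36 = 0$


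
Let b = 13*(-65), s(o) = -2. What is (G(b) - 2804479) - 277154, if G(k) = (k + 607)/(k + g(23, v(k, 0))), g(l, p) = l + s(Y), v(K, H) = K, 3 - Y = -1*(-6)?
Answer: -1269632677/412 ≈ -3.0816e+6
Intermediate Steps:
Y = -3 (Y = 3 - (-1)*(-6) = 3 - 1*6 = 3 - 6 = -3)
b = -845
g(l, p) = -2 + l (g(l, p) = l - 2 = -2 + l)
G(k) = (607 + k)/(21 + k) (G(k) = (k + 607)/(k + (-2 + 23)) = (607 + k)/(k + 21) = (607 + k)/(21 + k))
(G(b) - 2804479) - 277154 = ((607 - 845)/(21 - 845) - 2804479) - 277154 = (-238/(-824) - 2804479) - 277154 = (-1/824*(-238) - 2804479) - 277154 = (119/412 - 2804479) - 277154 = -1155445229/412 - 277154 = -1269632677/412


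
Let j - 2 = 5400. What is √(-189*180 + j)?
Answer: I*√28618 ≈ 169.17*I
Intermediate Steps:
j = 5402 (j = 2 + 5400 = 5402)
√(-189*180 + j) = √(-189*180 + 5402) = √(-34020 + 5402) = √(-28618) = I*√28618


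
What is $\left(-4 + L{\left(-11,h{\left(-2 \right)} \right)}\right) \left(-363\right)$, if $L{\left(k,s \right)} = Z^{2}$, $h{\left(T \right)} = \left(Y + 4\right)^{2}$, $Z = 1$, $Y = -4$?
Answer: $1089$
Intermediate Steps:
$h{\left(T \right)} = 0$ ($h{\left(T \right)} = \left(-4 + 4\right)^{2} = 0^{2} = 0$)
$L{\left(k,s \right)} = 1$ ($L{\left(k,s \right)} = 1^{2} = 1$)
$\left(-4 + L{\left(-11,h{\left(-2 \right)} \right)}\right) \left(-363\right) = \left(-4 + 1\right) \left(-363\right) = \left(-3\right) \left(-363\right) = 1089$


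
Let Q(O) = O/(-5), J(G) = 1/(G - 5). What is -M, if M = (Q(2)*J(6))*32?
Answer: 64/5 ≈ 12.800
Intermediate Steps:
J(G) = 1/(-5 + G)
Q(O) = -O/5 (Q(O) = O*(-⅕) = -O/5)
M = -64/5 (M = ((-⅕*2)/(-5 + 6))*32 = -⅖/1*32 = -⅖*1*32 = -⅖*32 = -64/5 ≈ -12.800)
-M = -1*(-64/5) = 64/5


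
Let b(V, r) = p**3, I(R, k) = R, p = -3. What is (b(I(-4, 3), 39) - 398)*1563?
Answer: -664275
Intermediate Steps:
b(V, r) = -27 (b(V, r) = (-3)**3 = -27)
(b(I(-4, 3), 39) - 398)*1563 = (-27 - 398)*1563 = -425*1563 = -664275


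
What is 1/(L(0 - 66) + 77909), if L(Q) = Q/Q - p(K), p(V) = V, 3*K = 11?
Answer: 3/233719 ≈ 1.2836e-5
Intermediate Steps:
K = 11/3 (K = (1/3)*11 = 11/3 ≈ 3.6667)
L(Q) = -8/3 (L(Q) = Q/Q - 1*11/3 = 1 - 11/3 = -8/3)
1/(L(0 - 66) + 77909) = 1/(-8/3 + 77909) = 1/(233719/3) = 3/233719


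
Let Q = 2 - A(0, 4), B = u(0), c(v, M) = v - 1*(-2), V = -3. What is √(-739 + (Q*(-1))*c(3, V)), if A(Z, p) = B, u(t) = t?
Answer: I*√749 ≈ 27.368*I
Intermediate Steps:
c(v, M) = 2 + v (c(v, M) = v + 2 = 2 + v)
B = 0
A(Z, p) = 0
Q = 2 (Q = 2 - 1*0 = 2 + 0 = 2)
√(-739 + (Q*(-1))*c(3, V)) = √(-739 + (2*(-1))*(2 + 3)) = √(-739 - 2*5) = √(-739 - 10) = √(-749) = I*√749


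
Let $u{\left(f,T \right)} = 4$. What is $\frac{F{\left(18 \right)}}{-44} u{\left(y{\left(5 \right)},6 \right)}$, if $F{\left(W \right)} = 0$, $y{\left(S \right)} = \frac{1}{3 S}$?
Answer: $0$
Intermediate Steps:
$y{\left(S \right)} = \frac{1}{3 S}$
$\frac{F{\left(18 \right)}}{-44} u{\left(y{\left(5 \right)},6 \right)} = \frac{0}{-44} \cdot 4 = 0 \left(- \frac{1}{44}\right) 4 = 0 \cdot 4 = 0$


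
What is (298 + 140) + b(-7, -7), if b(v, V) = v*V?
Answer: 487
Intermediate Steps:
b(v, V) = V*v
(298 + 140) + b(-7, -7) = (298 + 140) - 7*(-7) = 438 + 49 = 487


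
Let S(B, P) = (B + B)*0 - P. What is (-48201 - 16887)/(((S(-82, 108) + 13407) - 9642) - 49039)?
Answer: 32544/22691 ≈ 1.4342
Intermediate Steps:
S(B, P) = -P (S(B, P) = (2*B)*0 - P = 0 - P = -P)
(-48201 - 16887)/(((S(-82, 108) + 13407) - 9642) - 49039) = (-48201 - 16887)/(((-1*108 + 13407) - 9642) - 49039) = -65088/(((-108 + 13407) - 9642) - 49039) = -65088/((13299 - 9642) - 49039) = -65088/(3657 - 49039) = -65088/(-45382) = -65088*(-1/45382) = 32544/22691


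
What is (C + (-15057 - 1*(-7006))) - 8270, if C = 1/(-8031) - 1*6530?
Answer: -183516382/8031 ≈ -22851.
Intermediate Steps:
C = -52442431/8031 (C = -1/8031 - 6530 = -52442431/8031 ≈ -6530.0)
(C + (-15057 - 1*(-7006))) - 8270 = (-52442431/8031 + (-15057 - 1*(-7006))) - 8270 = (-52442431/8031 + (-15057 + 7006)) - 8270 = (-52442431/8031 - 8051) - 8270 = -117100012/8031 - 8270 = -183516382/8031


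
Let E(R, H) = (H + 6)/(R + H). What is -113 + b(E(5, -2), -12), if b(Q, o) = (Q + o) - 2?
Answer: -377/3 ≈ -125.67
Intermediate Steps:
E(R, H) = (6 + H)/(H + R)
b(Q, o) = -2 + Q + o
-113 + b(E(5, -2), -12) = -113 + (-2 + (6 - 2)/(-2 + 5) - 12) = -113 + (-2 + 4/3 - 12) = -113 - 38/3 = -377/3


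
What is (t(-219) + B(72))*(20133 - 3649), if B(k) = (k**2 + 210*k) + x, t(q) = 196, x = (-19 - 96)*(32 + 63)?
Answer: 157834300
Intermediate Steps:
x = -10925 (x = -115*95 = -10925)
B(k) = -10925 + k**2 + 210*k (B(k) = (k**2 + 210*k) - 10925 = -10925 + k**2 + 210*k)
(t(-219) + B(72))*(20133 - 3649) = (196 + (-10925 + 72**2 + 210*72))*(20133 - 3649) = (196 + (-10925 + 5184 + 15120))*16484 = (196 + 9379)*16484 = 9575*16484 = 157834300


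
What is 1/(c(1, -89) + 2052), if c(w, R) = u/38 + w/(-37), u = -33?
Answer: 1406/2883853 ≈ 0.00048754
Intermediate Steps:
c(w, R) = -33/38 - w/37 (c(w, R) = -33/38 + w/(-37) = -33*1/38 + w*(-1/37) = -33/38 - w/37)
1/(c(1, -89) + 2052) = 1/((-33/38 - 1/37*1) + 2052) = 1/((-33/38 - 1/37) + 2052) = 1/(-1259/1406 + 2052) = 1/(2883853/1406) = 1406/2883853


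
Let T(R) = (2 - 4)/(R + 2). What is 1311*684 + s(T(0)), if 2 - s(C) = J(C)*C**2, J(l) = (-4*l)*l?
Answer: 896730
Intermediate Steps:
J(l) = -4*l**2
T(R) = -2/(2 + R)
s(C) = 2 + 4*C**4 (s(C) = 2 - (-4*C**2)*C**2 = 2 - (-4)*C**4 = 2 + 4*C**4)
1311*684 + s(T(0)) = 1311*684 + (2 + 4*(-2/(2 + 0))**4) = 896724 + (2 + 4*(-2/2)**4) = 896724 + (2 + 4*(-2*1/2)**4) = 896724 + (2 + 4*(-1)**4) = 896724 + (2 + 4*1) = 896724 + (2 + 4) = 896724 + 6 = 896730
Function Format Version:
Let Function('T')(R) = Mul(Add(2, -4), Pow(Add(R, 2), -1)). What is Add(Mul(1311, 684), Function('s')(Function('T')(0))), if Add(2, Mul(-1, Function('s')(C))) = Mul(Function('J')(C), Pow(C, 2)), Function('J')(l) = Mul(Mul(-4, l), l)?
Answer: 896730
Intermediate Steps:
Function('J')(l) = Mul(-4, Pow(l, 2))
Function('T')(R) = Mul(-2, Pow(Add(2, R), -1))
Function('s')(C) = Add(2, Mul(4, Pow(C, 4))) (Function('s')(C) = Add(2, Mul(-1, Mul(Mul(-4, Pow(C, 2)), Pow(C, 2)))) = Add(2, Mul(-1, Mul(-4, Pow(C, 4)))) = Add(2, Mul(4, Pow(C, 4))))
Add(Mul(1311, 684), Function('s')(Function('T')(0))) = Add(Mul(1311, 684), Add(2, Mul(4, Pow(Mul(-2, Pow(Add(2, 0), -1)), 4)))) = Add(896724, Add(2, Mul(4, Pow(Mul(-2, Pow(2, -1)), 4)))) = Add(896724, Add(2, Mul(4, Pow(Mul(-2, Rational(1, 2)), 4)))) = Add(896724, Add(2, Mul(4, Pow(-1, 4)))) = Add(896724, Add(2, Mul(4, 1))) = Add(896724, Add(2, 4)) = Add(896724, 6) = 896730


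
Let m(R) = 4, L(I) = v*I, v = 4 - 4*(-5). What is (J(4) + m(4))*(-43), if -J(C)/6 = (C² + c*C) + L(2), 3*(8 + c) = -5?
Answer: 6364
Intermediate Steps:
v = 24 (v = 4 + 20 = 24)
c = -29/3 (c = -8 + (⅓)*(-5) = -8 - 5/3 = -29/3 ≈ -9.6667)
L(I) = 24*I
J(C) = -288 - 6*C² + 58*C (J(C) = -6*((C² - 29*C/3) + 24*2) = -6*((C² - 29*C/3) + 48) = -6*(48 + C² - 29*C/3) = -288 - 6*C² + 58*C)
(J(4) + m(4))*(-43) = ((-288 - 6*4² + 58*4) + 4)*(-43) = ((-288 - 6*16 + 232) + 4)*(-43) = ((-288 - 96 + 232) + 4)*(-43) = (-152 + 4)*(-43) = -148*(-43) = 6364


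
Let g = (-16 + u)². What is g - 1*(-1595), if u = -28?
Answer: 3531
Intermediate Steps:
g = 1936 (g = (-16 - 28)² = (-44)² = 1936)
g - 1*(-1595) = 1936 - 1*(-1595) = 1936 + 1595 = 3531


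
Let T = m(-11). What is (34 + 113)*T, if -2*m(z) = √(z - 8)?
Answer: -147*I*√19/2 ≈ -320.38*I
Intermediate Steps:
m(z) = -√(-8 + z)/2 (m(z) = -√(z - 8)/2 = -√(-8 + z)/2)
T = -I*√19/2 (T = -√(-8 - 11)/2 = -I*√19/2 ≈ -2.1795*I)
(34 + 113)*T = (34 + 113)*(-I*√19/2) = 147*(-I*√19/2) = -147*I*√19/2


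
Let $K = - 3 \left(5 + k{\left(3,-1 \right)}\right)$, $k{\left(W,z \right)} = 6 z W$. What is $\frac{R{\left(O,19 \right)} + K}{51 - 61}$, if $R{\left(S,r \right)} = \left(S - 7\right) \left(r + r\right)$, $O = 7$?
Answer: $- \frac{39}{10} \approx -3.9$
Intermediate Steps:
$R{\left(S,r \right)} = 2 r \left(-7 + S\right)$ ($R{\left(S,r \right)} = \left(-7 + S\right) 2 r = 2 r \left(-7 + S\right)$)
$k{\left(W,z \right)} = 6 W z$
$K = 39$ ($K = - 3 \left(5 + 6 \cdot 3 \left(-1\right)\right) = - 3 \left(5 - 18\right) = \left(-3\right) \left(-13\right) = 39$)
$\frac{R{\left(O,19 \right)} + K}{51 - 61} = \frac{2 \cdot 19 \left(-7 + 7\right) + 39}{51 - 61} = \frac{2 \cdot 19 \cdot 0 + 39}{-10} = \left(0 + 39\right) \left(- \frac{1}{10}\right) = 39 \left(- \frac{1}{10}\right) = - \frac{39}{10}$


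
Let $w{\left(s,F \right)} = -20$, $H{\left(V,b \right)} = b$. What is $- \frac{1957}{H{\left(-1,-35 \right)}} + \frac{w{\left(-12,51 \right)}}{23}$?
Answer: $\frac{44311}{805} \approx 55.045$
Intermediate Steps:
$- \frac{1957}{H{\left(-1,-35 \right)}} + \frac{w{\left(-12,51 \right)}}{23} = - \frac{1957}{-35} - \frac{20}{23} = \left(-1957\right) \left(- \frac{1}{35}\right) - \frac{20}{23} = \frac{1957}{35} - \frac{20}{23} = \frac{44311}{805}$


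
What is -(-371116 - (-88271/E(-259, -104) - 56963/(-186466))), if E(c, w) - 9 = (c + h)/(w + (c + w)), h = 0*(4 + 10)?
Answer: 75271587874304/208002823 ≈ 3.6188e+5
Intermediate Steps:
h = 0 (h = 0*14 = 0)
E(c, w) = 9 + c/(c + 2*w) (E(c, w) = 9 + (c + 0)/(w + (c + w)) = 9 + c/(c + 2*w))
-(-371116 - (-88271/E(-259, -104) - 56963/(-186466))) = -(-371116 - (-88271*(-259 + 2*(-104))/(2*(5*(-259) + 9*(-104))) - 56963/(-186466))) = -(-371116 - (-88271*(-259 - 208)/(2*(-1295 - 936)) - 56963*(-1/186466))) = -(-371116 - (-88271/(2*(-2231)/(-467)) + 56963/186466)) = -(-371116 - (-88271/(2*(-1/467)*(-2231)) + 56963/186466)) = -(-371116 - (-88271/4462/467 + 56963/186466)) = -(-371116 - (-88271*467/4462 + 56963/186466)) = -(-371116 - (-41222557/4462 + 56963/186466)) = -(-371116 - 1*(-1921587786164/208002823)) = -(-371116 + 1921587786164/208002823) = -1*(-75271587874304/208002823) = 75271587874304/208002823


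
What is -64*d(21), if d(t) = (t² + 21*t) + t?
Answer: -57792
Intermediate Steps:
d(t) = t² + 22*t
-64*d(21) = -1344*(22 + 21) = -1344*43 = -64*903 = -57792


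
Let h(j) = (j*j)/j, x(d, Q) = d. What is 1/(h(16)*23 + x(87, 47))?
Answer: 1/455 ≈ 0.0021978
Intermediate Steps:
h(j) = j (h(j) = j**2/j = j)
1/(h(16)*23 + x(87, 47)) = 1/(16*23 + 87) = 1/(368 + 87) = 1/455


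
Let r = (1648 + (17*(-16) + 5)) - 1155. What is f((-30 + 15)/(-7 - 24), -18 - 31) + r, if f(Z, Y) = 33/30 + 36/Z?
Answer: 603/2 ≈ 301.50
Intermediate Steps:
f(Z, Y) = 11/10 + 36/Z (f(Z, Y) = 33*(1/30) + 36/Z = 11/10 + 36/Z)
r = 226 (r = (1648 + (-272 + 5)) - 1155 = (1648 - 267) - 1155 = 1381 - 1155 = 226)
f((-30 + 15)/(-7 - 24), -18 - 31) + r = (11/10 + 36/(((-30 + 15)/(-7 - 24)))) + 226 = (11/10 + 36/((-15/(-31)))) + 226 = (11/10 + 36/((-15*(-1/31)))) + 226 = (11/10 + 36/(15/31)) + 226 = (11/10 + 36*(31/15)) + 226 = (11/10 + 372/5) + 226 = 151/2 + 226 = 603/2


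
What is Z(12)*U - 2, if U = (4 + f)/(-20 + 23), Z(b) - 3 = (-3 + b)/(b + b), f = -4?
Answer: -2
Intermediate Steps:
Z(b) = 3 + (-3 + b)/(2*b) (Z(b) = 3 + (-3 + b)/(b + b) = 3 + (-3 + b)/((2*b)) = 3 + (-3 + b)*(1/(2*b)) = 3 + (-3 + b)/(2*b))
U = 0 (U = (4 - 4)/(-20 + 23) = 0/3 = 0*(⅓) = 0)
Z(12)*U - 2 = ((½)*(-3 + 7*12)/12)*0 - 2 = ((½)*(1/12)*(-3 + 84))*0 - 2 = ((½)*(1/12)*81)*0 - 2 = (27/8)*0 - 2 = 0 - 2 = -2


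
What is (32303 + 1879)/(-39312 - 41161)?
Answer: -34182/80473 ≈ -0.42476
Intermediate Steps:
(32303 + 1879)/(-39312 - 41161) = 34182/(-80473) = 34182*(-1/80473) = -34182/80473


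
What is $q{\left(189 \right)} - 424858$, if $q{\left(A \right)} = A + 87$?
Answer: $-424582$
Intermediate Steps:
$q{\left(A \right)} = 87 + A$
$q{\left(189 \right)} - 424858 = \left(87 + 189\right) - 424858 = 276 - 424858 = -424582$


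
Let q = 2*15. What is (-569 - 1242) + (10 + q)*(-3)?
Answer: -1931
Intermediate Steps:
q = 30
(-569 - 1242) + (10 + q)*(-3) = (-569 - 1242) + (10 + 30)*(-3) = -1811 + 40*(-3) = -1811 - 120 = -1931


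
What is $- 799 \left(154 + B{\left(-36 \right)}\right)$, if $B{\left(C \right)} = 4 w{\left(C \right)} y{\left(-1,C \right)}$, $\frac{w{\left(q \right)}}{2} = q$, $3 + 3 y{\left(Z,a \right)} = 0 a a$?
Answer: $-353158$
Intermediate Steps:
$y{\left(Z,a \right)} = -1$ ($y{\left(Z,a \right)} = -1 + \frac{0 a a}{3} = -1 + \frac{0 a}{3} = -1 + \frac{1}{3} \cdot 0 = -1 + 0 = -1$)
$w{\left(q \right)} = 2 q$
$B{\left(C \right)} = - 8 C$ ($B{\left(C \right)} = 4 \cdot 2 C \left(-1\right) = 8 C \left(-1\right) = - 8 C$)
$- 799 \left(154 + B{\left(-36 \right)}\right) = - 799 \left(154 - -288\right) = - 799 \left(154 + 288\right) = \left(-799\right) 442 = -353158$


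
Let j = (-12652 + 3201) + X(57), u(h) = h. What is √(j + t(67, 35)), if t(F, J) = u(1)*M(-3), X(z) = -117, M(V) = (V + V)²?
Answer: 2*I*√2383 ≈ 97.632*I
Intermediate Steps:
M(V) = 4*V² (M(V) = (2*V)² = 4*V²)
t(F, J) = 36 (t(F, J) = 1*(4*(-3)²) = 1*(4*9) = 1*36 = 36)
j = -9568 (j = (-12652 + 3201) - 117 = -9451 - 117 = -9568)
√(j + t(67, 35)) = √(-9568 + 36) = √(-9532) = 2*I*√2383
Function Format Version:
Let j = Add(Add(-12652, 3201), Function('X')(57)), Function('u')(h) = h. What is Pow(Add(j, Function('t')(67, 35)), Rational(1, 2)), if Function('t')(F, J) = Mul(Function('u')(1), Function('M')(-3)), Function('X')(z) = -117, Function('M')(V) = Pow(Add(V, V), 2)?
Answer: Mul(2, I, Pow(2383, Rational(1, 2))) ≈ Mul(97.632, I)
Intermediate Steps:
Function('M')(V) = Mul(4, Pow(V, 2)) (Function('M')(V) = Pow(Mul(2, V), 2) = Mul(4, Pow(V, 2)))
Function('t')(F, J) = 36 (Function('t')(F, J) = Mul(1, Mul(4, Pow(-3, 2))) = Mul(1, Mul(4, 9)) = Mul(1, 36) = 36)
j = -9568 (j = Add(Add(-12652, 3201), -117) = Add(-9451, -117) = -9568)
Pow(Add(j, Function('t')(67, 35)), Rational(1, 2)) = Pow(Add(-9568, 36), Rational(1, 2)) = Pow(-9532, Rational(1, 2)) = Mul(2, I, Pow(2383, Rational(1, 2)))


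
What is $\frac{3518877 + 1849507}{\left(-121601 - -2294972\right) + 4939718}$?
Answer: $\frac{5368384}{7113089} \approx 0.75472$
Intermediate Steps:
$\frac{3518877 + 1849507}{\left(-121601 - -2294972\right) + 4939718} = \frac{5368384}{\left(-121601 + 2294972\right) + 4939718} = \frac{5368384}{2173371 + 4939718} = \frac{5368384}{7113089}$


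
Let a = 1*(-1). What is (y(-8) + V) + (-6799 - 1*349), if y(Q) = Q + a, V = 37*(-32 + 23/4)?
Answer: -32513/4 ≈ -8128.3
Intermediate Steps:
V = -3885/4 (V = 37*(-32 + 23*(¼)) = 37*(-32 + 23/4) = 37*(-105/4) = -3885/4 ≈ -971.25)
a = -1
y(Q) = -1 + Q (y(Q) = Q - 1 = -1 + Q)
(y(-8) + V) + (-6799 - 1*349) = ((-1 - 8) - 3885/4) + (-6799 - 1*349) = (-9 - 3885/4) + (-6799 - 349) = -3921/4 - 7148 = -32513/4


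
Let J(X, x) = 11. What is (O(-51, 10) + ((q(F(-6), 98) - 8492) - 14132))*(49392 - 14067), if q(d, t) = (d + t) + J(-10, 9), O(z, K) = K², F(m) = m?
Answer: -792021825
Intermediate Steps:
q(d, t) = 11 + d + t (q(d, t) = (d + t) + 11 = 11 + d + t)
(O(-51, 10) + ((q(F(-6), 98) - 8492) - 14132))*(49392 - 14067) = (10² + (((11 - 6 + 98) - 8492) - 14132))*(49392 - 14067) = (100 + ((103 - 8492) - 14132))*35325 = (100 + (-8389 - 14132))*35325 = (100 - 22521)*35325 = -22421*35325 = -792021825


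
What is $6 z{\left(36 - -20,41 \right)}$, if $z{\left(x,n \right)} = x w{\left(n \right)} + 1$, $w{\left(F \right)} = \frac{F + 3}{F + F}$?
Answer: $\frac{7638}{41} \approx 186.29$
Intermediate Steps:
$w{\left(F \right)} = \frac{3 + F}{2 F}$
$z{\left(x,n \right)} = 1 + \frac{x \left(3 + n\right)}{2 n}$ ($z{\left(x,n \right)} = x \frac{3 + n}{2 n} + 1 = \frac{x \left(3 + n\right)}{2 n} + 1 = 1 + \frac{x \left(3 + n\right)}{2 n}$)
$6 z{\left(36 - -20,41 \right)} = 6 \frac{41 + \frac{\left(36 - -20\right) \left(3 + 41\right)}{2}}{41} = 6 \frac{41 + \frac{1}{2} \left(36 + 20\right) 44}{41} = 6 \frac{41 + \frac{1}{2} \cdot 56 \cdot 44}{41} = 6 \frac{41 + 1232}{41} = 6 \cdot \frac{1}{41} \cdot 1273 = 6 \cdot \frac{1273}{41} = \frac{7638}{41}$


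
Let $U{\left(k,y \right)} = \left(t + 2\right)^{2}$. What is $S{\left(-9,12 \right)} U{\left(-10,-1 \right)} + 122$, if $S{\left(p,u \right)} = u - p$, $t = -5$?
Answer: $311$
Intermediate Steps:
$U{\left(k,y \right)} = 9$ ($U{\left(k,y \right)} = \left(-5 + 2\right)^{2} = \left(-3\right)^{2} = 9$)
$S{\left(-9,12 \right)} U{\left(-10,-1 \right)} + 122 = \left(12 - -9\right) 9 + 122 = \left(12 + 9\right) 9 + 122 = 21 \cdot 9 + 122 = 189 + 122 = 311$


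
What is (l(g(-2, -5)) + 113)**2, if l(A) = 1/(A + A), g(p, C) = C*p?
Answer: 5112121/400 ≈ 12780.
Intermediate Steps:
l(A) = 1/(2*A)
(l(g(-2, -5)) + 113)**2 = (1/(2*((-5*(-2)))) + 113)**2 = ((1/2)/10 + 113)**2 = ((1/2)*(1/10) + 113)**2 = (1/20 + 113)**2 = (2261/20)**2 = 5112121/400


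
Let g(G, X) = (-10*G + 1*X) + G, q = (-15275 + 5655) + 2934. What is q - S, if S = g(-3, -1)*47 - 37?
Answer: -7871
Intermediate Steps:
q = -6686 (q = -9620 + 2934 = -6686)
g(G, X) = X - 9*G (g(G, X) = (-10*G + X) + G = (X - 10*G) + G = X - 9*G)
S = 1185 (S = (-1 - 9*(-3))*47 - 37 = (-1 + 27)*47 - 37 = 26*47 - 37 = 1222 - 37 = 1185)
q - S = -6686 - 1*1185 = -6686 - 1185 = -7871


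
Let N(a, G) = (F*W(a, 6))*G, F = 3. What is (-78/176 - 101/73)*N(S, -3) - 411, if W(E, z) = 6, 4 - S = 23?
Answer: -1003287/3212 ≈ -312.36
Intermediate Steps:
S = -19 (S = 4 - 1*23 = 4 - 23 = -19)
N(a, G) = 18*G (N(a, G) = (3*6)*G = 18*G)
(-78/176 - 101/73)*N(S, -3) - 411 = (-78/176 - 101/73)*(18*(-3)) - 411 = (-78*1/176 - 101*1/73)*(-54) - 411 = (-39/88 - 101/73)*(-54) - 411 = -11735/6424*(-54) - 411 = 316845/3212 - 411 = -1003287/3212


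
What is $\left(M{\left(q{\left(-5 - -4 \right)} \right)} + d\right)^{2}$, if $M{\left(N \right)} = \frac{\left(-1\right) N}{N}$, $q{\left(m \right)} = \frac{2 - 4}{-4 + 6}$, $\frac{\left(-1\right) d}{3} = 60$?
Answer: $32761$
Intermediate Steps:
$d = -180$ ($d = \left(-3\right) 60 = -180$)
$q{\left(m \right)} = -1$ ($q{\left(m \right)} = - \frac{2}{2} = \left(-2\right) \frac{1}{2} = -1$)
$M{\left(N \right)} = -1$
$\left(M{\left(q{\left(-5 - -4 \right)} \right)} + d\right)^{2} = \left(-1 - 180\right)^{2} = \left(-181\right)^{2} = 32761$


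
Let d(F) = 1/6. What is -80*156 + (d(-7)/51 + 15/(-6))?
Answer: -1909822/153 ≈ -12483.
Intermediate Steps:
d(F) = ⅙ (d(F) = 1*(⅙) = ⅙)
-80*156 + (d(-7)/51 + 15/(-6)) = -80*156 + ((⅙)/51 + 15/(-6)) = -12480 + ((⅙)*(1/51) + 15*(-⅙)) = -12480 + (1/306 - 5/2) = -12480 - 382/153 = -1909822/153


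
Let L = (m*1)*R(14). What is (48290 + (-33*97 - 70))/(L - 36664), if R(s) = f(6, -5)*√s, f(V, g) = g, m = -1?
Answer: -825288308/672124273 - 225095*√14/1344248546 ≈ -1.2285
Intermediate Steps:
R(s) = -5*√s
L = 5*√14 (L = (-1*1)*(-5*√14) = -(-5)*√14 = 5*√14 ≈ 18.708)
(48290 + (-33*97 - 70))/(L - 36664) = (48290 + (-33*97 - 70))/(5*√14 - 36664) = (48290 + (-3201 - 70))/(-36664 + 5*√14) = (48290 - 3271)/(-36664 + 5*√14) = 45019/(-36664 + 5*√14)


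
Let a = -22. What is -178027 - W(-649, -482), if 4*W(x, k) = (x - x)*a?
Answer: -178027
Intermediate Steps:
W(x, k) = 0 (W(x, k) = ((x - x)*(-22))/4 = (0*(-22))/4 = (¼)*0 = 0)
-178027 - W(-649, -482) = -178027 - 1*0 = -178027 + 0 = -178027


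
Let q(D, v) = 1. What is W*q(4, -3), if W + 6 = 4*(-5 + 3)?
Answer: -14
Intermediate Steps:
W = -14 (W = -6 + 4*(-5 + 3) = -6 + 4*(-2) = -6 - 8 = -14)
W*q(4, -3) = -14*1 = -14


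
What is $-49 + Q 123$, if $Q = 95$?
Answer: $11636$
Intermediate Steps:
$-49 + Q 123 = -49 + 95 \cdot 123 = -49 + 11685 = 11636$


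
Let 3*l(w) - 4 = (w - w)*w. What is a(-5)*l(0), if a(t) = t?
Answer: -20/3 ≈ -6.6667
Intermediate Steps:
l(w) = 4/3 (l(w) = 4/3 + ((w - w)*w)/3 = 4/3 + (0*w)/3 = 4/3 + (⅓)*0 = 4/3 + 0 = 4/3)
a(-5)*l(0) = -5*4/3 = -20/3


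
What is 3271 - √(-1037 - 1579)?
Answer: 3271 - 2*I*√654 ≈ 3271.0 - 51.147*I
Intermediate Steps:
3271 - √(-1037 - 1579) = 3271 - √(-2616) = 3271 - 2*I*√654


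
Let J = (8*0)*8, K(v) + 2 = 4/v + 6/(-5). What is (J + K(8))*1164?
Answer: -15714/5 ≈ -3142.8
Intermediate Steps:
K(v) = -16/5 + 4/v (K(v) = -2 + (4/v + 6/(-5)) = -2 + (4/v + 6*(-⅕)) = -2 + (4/v - 6/5) = -2 + (-6/5 + 4/v) = -16/5 + 4/v)
J = 0 (J = 0*8 = 0)
(J + K(8))*1164 = (0 + (-16/5 + 4/8))*1164 = (0 + (-16/5 + 4*(⅛)))*1164 = (0 + (-16/5 + ½))*1164 = (0 - 27/10)*1164 = -27/10*1164 = -15714/5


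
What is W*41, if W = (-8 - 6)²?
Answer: 8036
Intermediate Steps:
W = 196 (W = (-14)² = 196)
W*41 = 196*41 = 8036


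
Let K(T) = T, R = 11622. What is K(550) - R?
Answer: -11072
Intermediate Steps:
K(550) - R = 550 - 1*11622 = 550 - 11622 = -11072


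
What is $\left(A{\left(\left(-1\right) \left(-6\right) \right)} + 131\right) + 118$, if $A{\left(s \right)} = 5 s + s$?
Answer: $285$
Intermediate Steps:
$A{\left(s \right)} = 6 s$
$\left(A{\left(\left(-1\right) \left(-6\right) \right)} + 131\right) + 118 = \left(6 \left(\left(-1\right) \left(-6\right)\right) + 131\right) + 118 = \left(6 \cdot 6 + 131\right) + 118 = \left(36 + 131\right) + 118 = 167 + 118 = 285$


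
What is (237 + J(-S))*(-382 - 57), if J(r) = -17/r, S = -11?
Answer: -1137010/11 ≈ -1.0336e+5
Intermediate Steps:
(237 + J(-S))*(-382 - 57) = (237 - 17/((-1*(-11))))*(-382 - 57) = (237 - 17/11)*(-439) = (2590/11)*(-439) = -1137010/11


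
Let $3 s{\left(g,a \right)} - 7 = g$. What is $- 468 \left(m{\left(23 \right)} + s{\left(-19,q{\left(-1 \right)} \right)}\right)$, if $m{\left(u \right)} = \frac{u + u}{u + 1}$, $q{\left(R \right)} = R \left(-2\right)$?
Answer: $975$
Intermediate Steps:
$q{\left(R \right)} = - 2 R$
$s{\left(g,a \right)} = \frac{7}{3} + \frac{g}{3}$
$m{\left(u \right)} = \frac{2 u}{1 + u}$
$- 468 \left(m{\left(23 \right)} + s{\left(-19,q{\left(-1 \right)} \right)}\right) = - 468 \left(2 \cdot 23 \frac{1}{1 + 23} + \left(\frac{7}{3} + \frac{1}{3} \left(-19\right)\right)\right) = - 468 \left(2 \cdot 23 \cdot \frac{1}{24} + \left(\frac{7}{3} - \frac{19}{3}\right)\right) = - 468 \left(2 \cdot 23 \cdot \frac{1}{24} - 4\right) = - 468 \left(\frac{23}{12} - 4\right) = \left(-468\right) \left(- \frac{25}{12}\right) = 975$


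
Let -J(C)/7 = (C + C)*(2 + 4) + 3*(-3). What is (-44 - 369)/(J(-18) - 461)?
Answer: -413/1114 ≈ -0.37074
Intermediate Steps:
J(C) = 63 - 84*C (J(C) = -7*((C + C)*(2 + 4) + 3*(-3)) = -7*((2*C)*6 - 9) = -7*(12*C - 9) = -7*(-9 + 12*C) = 63 - 84*C)
(-44 - 369)/(J(-18) - 461) = (-44 - 369)/((63 - 84*(-18)) - 461) = -413/((63 + 1512) - 461) = -413/(1575 - 461) = -413/1114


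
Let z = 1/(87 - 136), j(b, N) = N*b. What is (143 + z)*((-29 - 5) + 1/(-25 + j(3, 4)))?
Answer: -3103658/637 ≈ -4872.3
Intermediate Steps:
z = -1/49 (z = 1/(-49) = -1/49 ≈ -0.020408)
(143 + z)*((-29 - 5) + 1/(-25 + j(3, 4))) = (143 - 1/49)*((-29 - 5) + 1/(-25 + 4*3)) = 7006*(-34 + 1/(-25 + 12))/49 = 7006*(-34 + 1/(-13))/49 = 7006*(-34 - 1/13)/49 = (7006/49)*(-443/13) = -3103658/637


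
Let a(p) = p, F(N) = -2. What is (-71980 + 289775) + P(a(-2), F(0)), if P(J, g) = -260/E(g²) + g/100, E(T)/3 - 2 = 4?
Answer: 98001241/450 ≈ 2.1778e+5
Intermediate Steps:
E(T) = 18 (E(T) = 6 + 3*4 = 6 + 12 = 18)
P(J, g) = -130/9 + g/100 (P(J, g) = -260/18 + g/100 = -260*1/18 + g*(1/100) = -130/9 + g/100)
(-71980 + 289775) + P(a(-2), F(0)) = (-71980 + 289775) + (-130/9 + (1/100)*(-2)) = 217795 + (-130/9 - 1/50) = 217795 - 6509/450 = 98001241/450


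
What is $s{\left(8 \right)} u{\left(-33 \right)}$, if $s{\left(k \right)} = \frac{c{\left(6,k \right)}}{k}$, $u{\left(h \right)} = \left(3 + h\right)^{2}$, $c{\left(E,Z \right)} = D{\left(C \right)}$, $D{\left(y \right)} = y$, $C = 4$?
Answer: $450$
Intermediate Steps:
$c{\left(E,Z \right)} = 4$
$s{\left(k \right)} = \frac{4}{k}$
$s{\left(8 \right)} u{\left(-33 \right)} = \frac{4}{8} \left(3 - 33\right)^{2} = 4 \cdot \frac{1}{8} \left(-30\right)^{2} = \frac{1}{2} \cdot 900 = 450$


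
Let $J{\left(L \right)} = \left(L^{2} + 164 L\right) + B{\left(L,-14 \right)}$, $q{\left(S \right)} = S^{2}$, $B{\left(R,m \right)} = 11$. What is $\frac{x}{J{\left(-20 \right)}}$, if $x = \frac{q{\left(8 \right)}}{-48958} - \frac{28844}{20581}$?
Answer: $\frac{706730868}{1445408795831} \approx 0.00048895$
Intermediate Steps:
$J{\left(L \right)} = 11 + L^{2} + 164 L$ ($J{\left(L \right)} = \left(L^{2} + 164 L\right) + 11 = 11 + L^{2} + 164 L$)
$x = - \frac{706730868}{503802299}$ ($x = \frac{8^{2}}{-48958} - \frac{28844}{20581} = 64 \left(- \frac{1}{48958}\right) - \frac{28844}{20581} = - \frac{32}{24479} - \frac{28844}{20581} = - \frac{706730868}{503802299} \approx -1.4028$)
$\frac{x}{J{\left(-20 \right)}} = - \frac{706730868}{503802299 \left(11 + \left(-20\right)^{2} + 164 \left(-20\right)\right)} = - \frac{706730868}{503802299 \left(11 + 400 - 3280\right)} = - \frac{706730868}{503802299 \left(-2869\right)} = \left(- \frac{706730868}{503802299}\right) \left(- \frac{1}{2869}\right) = \frac{706730868}{1445408795831}$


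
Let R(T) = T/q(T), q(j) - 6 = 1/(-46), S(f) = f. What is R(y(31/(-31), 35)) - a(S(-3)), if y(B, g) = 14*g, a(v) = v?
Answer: 4673/55 ≈ 84.964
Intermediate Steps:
q(j) = 275/46 (q(j) = 6 + 1/(-46) = 6 - 1/46 = 275/46)
R(T) = 46*T/275 (R(T) = T/(275/46) = T*(46/275) = 46*T/275)
R(y(31/(-31), 35)) - a(S(-3)) = 46*(14*35)/275 - 1*(-3) = (46/275)*490 + 3 = 4508/55 + 3 = 4673/55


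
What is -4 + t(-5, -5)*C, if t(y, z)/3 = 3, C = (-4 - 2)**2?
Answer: 320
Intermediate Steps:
C = 36 (C = (-6)**2 = 36)
t(y, z) = 9 (t(y, z) = 3*3 = 9)
-4 + t(-5, -5)*C = -4 + 9*36 = -4 + 324 = 320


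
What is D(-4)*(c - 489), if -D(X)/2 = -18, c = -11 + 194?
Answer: -11016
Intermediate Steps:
c = 183
D(X) = 36 (D(X) = -2*(-18) = 36)
D(-4)*(c - 489) = 36*(183 - 489) = 36*(-306) = -11016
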